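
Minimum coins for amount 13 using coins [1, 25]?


dp[0]=0; dp[i]=1+min(dp[i-c] for c in coins)
...dp[8]=8, dp[9]=9, dp[10]=10, dp[11]=11, dp[12]=12, dp[13]=13
Minimum coins for 13 = 13


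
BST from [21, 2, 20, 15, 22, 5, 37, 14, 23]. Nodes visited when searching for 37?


BST root = 21
Search for 37: compare at each node
Path: [21, 22, 37]


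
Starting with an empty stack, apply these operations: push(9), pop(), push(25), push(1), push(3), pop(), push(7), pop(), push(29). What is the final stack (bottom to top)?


push(9) -> [9]
pop() returns 9 -> []
push(25) -> [25]
push(1) -> [25, 1]
push(3) -> [25, 1, 3]
pop() returns 3 -> [25, 1]
push(7) -> [25, 1, 7]
pop() returns 7 -> [25, 1]
push(29) -> [25, 1, 29]
Final stack (bottom to top): [25, 1, 29]


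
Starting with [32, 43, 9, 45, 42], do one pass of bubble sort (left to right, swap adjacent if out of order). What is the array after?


After one pass: [32, 9, 43, 42, 45]


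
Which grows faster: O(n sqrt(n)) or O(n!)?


n^1.5 grows slower than factorial
O(n sqrt(n)) is asymptotically smaller; O(n!) grows faster


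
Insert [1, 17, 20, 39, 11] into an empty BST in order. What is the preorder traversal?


Root = 1; build tree by BST insertion.
Preorder traversal: [1, 17, 11, 20, 39]


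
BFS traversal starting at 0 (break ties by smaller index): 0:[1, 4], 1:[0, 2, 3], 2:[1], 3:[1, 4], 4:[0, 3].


BFS queue: start with [0]
Visit order: [0, 1, 4, 2, 3]


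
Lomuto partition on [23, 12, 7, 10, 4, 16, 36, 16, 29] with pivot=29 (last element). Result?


Elements <= 29 go left of pivot.
Result: [23, 12, 7, 10, 4, 16, 16, 29, 36], pivot at index 7


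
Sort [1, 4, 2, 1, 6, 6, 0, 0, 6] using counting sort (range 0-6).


Count array: [2, 2, 1, 0, 1, 0, 3]
Reconstruct: [0, 0, 1, 1, 2, 4, 6, 6, 6]


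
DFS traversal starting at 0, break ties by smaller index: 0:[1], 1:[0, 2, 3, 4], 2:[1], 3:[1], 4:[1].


DFS stack-based: start with [0]
Visit order: [0, 1, 2, 3, 4]


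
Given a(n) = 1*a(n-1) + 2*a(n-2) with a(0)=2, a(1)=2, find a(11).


Build bottom-up:
...a(9)=682, a(10)=1366, a(11)=1*1366+2*682=2730


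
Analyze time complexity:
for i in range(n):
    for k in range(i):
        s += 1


Per nesting level: O(n) * O(n) [triangular over i] = O(n^2)
Complexity: O(n^2)


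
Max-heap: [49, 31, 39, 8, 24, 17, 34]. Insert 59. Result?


Append 59: [49, 31, 39, 8, 24, 17, 34, 59]
Bubble up: swap idx 7(59) with idx 3(8); swap idx 3(59) with idx 1(31); swap idx 1(59) with idx 0(49)
Result: [59, 49, 39, 31, 24, 17, 34, 8]


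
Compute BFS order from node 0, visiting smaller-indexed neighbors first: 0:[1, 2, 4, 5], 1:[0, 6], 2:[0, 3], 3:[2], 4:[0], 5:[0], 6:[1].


BFS queue: start with [0]
Visit order: [0, 1, 2, 4, 5, 6, 3]


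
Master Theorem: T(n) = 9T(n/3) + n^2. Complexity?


a=9, b=3, c=2. log_3(9)=2 = c=2. Case 2: O(n^c log n) = O(n^2 log n)
Complexity: O(n^2 log n)


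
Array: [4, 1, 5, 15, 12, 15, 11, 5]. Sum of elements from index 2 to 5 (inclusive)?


Prefix sums: [0, 4, 5, 10, 25, 37, 52, 63, 68]
Sum[2..5] = prefix[6] - prefix[2] = 52 - 5 = 47


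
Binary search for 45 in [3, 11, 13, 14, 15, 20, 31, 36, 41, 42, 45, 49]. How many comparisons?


Search for 45:
[0,11] mid=5 arr[5]=20
[6,11] mid=8 arr[8]=41
[9,11] mid=10 arr[10]=45
Total: 3 comparisons


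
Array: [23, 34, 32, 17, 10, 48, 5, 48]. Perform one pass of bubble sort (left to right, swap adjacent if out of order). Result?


After one pass: [23, 32, 17, 10, 34, 5, 48, 48]


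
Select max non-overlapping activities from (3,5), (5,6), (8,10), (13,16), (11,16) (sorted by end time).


Greedy: pick earliest-ending, then skip overlaps.
Selected (4 activities): [(3, 5), (5, 6), (8, 10), (13, 16)]


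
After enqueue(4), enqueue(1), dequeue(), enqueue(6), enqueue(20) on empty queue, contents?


enqueue(4) -> [4]
enqueue(1) -> [4, 1]
dequeue() returns 4 -> [1]
enqueue(6) -> [1, 6]
enqueue(20) -> [1, 6, 20]
Final queue (front to back): [1, 6, 20]


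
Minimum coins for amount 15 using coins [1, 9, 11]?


dp[0]=0; dp[i]=1+min(dp[i-c] for c in coins)
...dp[10]=2, dp[11]=1, dp[12]=2, dp[13]=3, dp[14]=4, dp[15]=5
Minimum coins for 15 = 5


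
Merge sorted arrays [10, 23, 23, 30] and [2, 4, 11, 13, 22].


Compare heads, take smaller each step.
Merged: [2, 4, 10, 11, 13, 22, 23, 23, 30]


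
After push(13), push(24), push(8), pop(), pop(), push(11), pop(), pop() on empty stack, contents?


push(13) -> [13]
push(24) -> [13, 24]
push(8) -> [13, 24, 8]
pop() returns 8 -> [13, 24]
pop() returns 24 -> [13]
push(11) -> [13, 11]
pop() returns 11 -> [13]
pop() returns 13 -> []
Final stack (bottom to top): []


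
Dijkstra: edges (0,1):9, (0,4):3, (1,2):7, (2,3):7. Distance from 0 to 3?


Dijkstra from 0:
Distances: {0: 0, 1: 9, 2: 16, 3: 23, 4: 3}
Shortest distance to 3 = 23, path = [0, 1, 2, 3]


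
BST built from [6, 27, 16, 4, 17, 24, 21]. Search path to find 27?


BST root = 6
Search for 27: compare at each node
Path: [6, 27]


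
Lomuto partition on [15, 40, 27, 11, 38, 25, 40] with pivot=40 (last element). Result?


Elements <= 40 go left of pivot.
Result: [15, 40, 27, 11, 38, 25, 40], pivot at index 6


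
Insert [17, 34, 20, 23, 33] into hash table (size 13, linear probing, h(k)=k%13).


Insertions: 17->slot 4; 34->slot 8; 20->slot 7; 23->slot 10; 33->slot 9
Table: [None, None, None, None, 17, None, None, 20, 34, 33, 23, None, None]


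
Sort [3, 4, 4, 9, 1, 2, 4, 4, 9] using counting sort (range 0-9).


Count array: [0, 1, 1, 1, 4, 0, 0, 0, 0, 2]
Reconstruct: [1, 2, 3, 4, 4, 4, 4, 9, 9]


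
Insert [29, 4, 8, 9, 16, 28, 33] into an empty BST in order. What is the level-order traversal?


Root = 29; build tree by BST insertion.
Level-Order traversal: [29, 4, 33, 8, 9, 16, 28]


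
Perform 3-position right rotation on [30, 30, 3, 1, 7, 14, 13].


Right rotate by 3: [7, 14, 13, 30, 30, 3, 1]


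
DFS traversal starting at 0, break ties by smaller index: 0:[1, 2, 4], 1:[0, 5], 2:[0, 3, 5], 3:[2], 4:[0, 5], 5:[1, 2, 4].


DFS stack-based: start with [0]
Visit order: [0, 1, 5, 2, 3, 4]


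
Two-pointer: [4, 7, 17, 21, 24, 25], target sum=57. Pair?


Two pointers: lo=0, hi=5
No pair sums to 57


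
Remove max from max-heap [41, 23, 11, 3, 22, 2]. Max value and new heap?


Max = 41
Replace root with last, heapify down
Resulting heap: [23, 22, 11, 3, 2]


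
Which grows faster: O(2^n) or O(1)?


constant grows slower than exponential
O(1) is asymptotically smaller; O(2^n) grows faster


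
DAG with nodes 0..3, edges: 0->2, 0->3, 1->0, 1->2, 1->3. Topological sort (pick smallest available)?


Kahn's algorithm, process smallest node first
Order: [1, 0, 2, 3]


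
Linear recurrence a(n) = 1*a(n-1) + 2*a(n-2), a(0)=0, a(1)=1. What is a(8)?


Build bottom-up:
...a(6)=21, a(7)=43, a(8)=1*43+2*21=85


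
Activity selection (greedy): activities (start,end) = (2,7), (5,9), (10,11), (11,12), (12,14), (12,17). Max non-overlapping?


Greedy: pick earliest-ending, then skip overlaps.
Selected (4 activities): [(2, 7), (10, 11), (11, 12), (12, 14)]


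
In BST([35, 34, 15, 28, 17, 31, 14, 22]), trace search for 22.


BST root = 35
Search for 22: compare at each node
Path: [35, 34, 15, 28, 17, 22]


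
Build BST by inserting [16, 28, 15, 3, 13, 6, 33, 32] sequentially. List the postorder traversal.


Root = 16; build tree by BST insertion.
Postorder traversal: [6, 13, 3, 15, 32, 33, 28, 16]


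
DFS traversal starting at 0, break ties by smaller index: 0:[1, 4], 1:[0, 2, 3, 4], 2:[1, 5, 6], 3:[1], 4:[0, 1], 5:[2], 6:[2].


DFS stack-based: start with [0]
Visit order: [0, 1, 2, 5, 6, 3, 4]


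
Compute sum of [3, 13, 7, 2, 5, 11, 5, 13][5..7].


Prefix sums: [0, 3, 16, 23, 25, 30, 41, 46, 59]
Sum[5..7] = prefix[8] - prefix[5] = 59 - 30 = 29


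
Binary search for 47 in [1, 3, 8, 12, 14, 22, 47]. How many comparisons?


Search for 47:
[0,6] mid=3 arr[3]=12
[4,6] mid=5 arr[5]=22
[6,6] mid=6 arr[6]=47
Total: 3 comparisons


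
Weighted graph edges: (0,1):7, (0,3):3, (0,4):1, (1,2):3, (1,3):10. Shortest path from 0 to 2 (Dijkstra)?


Dijkstra from 0:
Distances: {0: 0, 1: 7, 2: 10, 3: 3, 4: 1}
Shortest distance to 2 = 10, path = [0, 1, 2]


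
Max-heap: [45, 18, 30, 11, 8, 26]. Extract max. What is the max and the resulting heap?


Max = 45
Replace root with last, heapify down
Resulting heap: [30, 18, 26, 11, 8]


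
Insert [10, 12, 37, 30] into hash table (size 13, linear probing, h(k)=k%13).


Insertions: 10->slot 10; 12->slot 12; 37->slot 11; 30->slot 4
Table: [None, None, None, None, 30, None, None, None, None, None, 10, 37, 12]


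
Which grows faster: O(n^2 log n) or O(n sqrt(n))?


n^1.5 grows slower than n^2 log n
O(n sqrt(n)) is asymptotically smaller; O(n^2 log n) grows faster


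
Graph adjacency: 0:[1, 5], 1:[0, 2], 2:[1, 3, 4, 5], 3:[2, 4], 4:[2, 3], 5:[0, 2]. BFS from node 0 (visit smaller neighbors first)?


BFS queue: start with [0]
Visit order: [0, 1, 5, 2, 3, 4]


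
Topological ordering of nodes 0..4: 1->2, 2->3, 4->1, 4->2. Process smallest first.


Kahn's algorithm, process smallest node first
Order: [0, 4, 1, 2, 3]


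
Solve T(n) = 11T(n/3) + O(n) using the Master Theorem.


a=11, b=3, c=1. log_3(11)=2.183 > c=1. Case 1: O(n^log_b(a)) = O(n^2.183)
Complexity: O(n^2.183)


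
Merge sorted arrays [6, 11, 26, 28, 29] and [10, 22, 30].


Compare heads, take smaller each step.
Merged: [6, 10, 11, 22, 26, 28, 29, 30]


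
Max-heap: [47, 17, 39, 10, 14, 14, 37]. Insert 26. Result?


Append 26: [47, 17, 39, 10, 14, 14, 37, 26]
Bubble up: swap idx 7(26) with idx 3(10); swap idx 3(26) with idx 1(17)
Result: [47, 26, 39, 17, 14, 14, 37, 10]


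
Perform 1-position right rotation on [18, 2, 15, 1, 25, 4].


Right rotate by 1: [4, 18, 2, 15, 1, 25]


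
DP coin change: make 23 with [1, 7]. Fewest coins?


dp[0]=0; dp[i]=1+min(dp[i-c] for c in coins)
...dp[18]=6, dp[19]=7, dp[20]=8, dp[21]=3, dp[22]=4, dp[23]=5
Minimum coins for 23 = 5


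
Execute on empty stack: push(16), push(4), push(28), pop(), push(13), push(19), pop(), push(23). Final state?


push(16) -> [16]
push(4) -> [16, 4]
push(28) -> [16, 4, 28]
pop() returns 28 -> [16, 4]
push(13) -> [16, 4, 13]
push(19) -> [16, 4, 13, 19]
pop() returns 19 -> [16, 4, 13]
push(23) -> [16, 4, 13, 23]
Final stack (bottom to top): [16, 4, 13, 23]


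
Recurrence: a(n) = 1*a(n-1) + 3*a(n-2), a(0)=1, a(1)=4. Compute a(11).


Build bottom-up:
...a(9)=2683, a(10)=6160, a(11)=1*6160+3*2683=14209


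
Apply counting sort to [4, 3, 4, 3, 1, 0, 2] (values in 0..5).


Count array: [1, 1, 1, 2, 2, 0]
Reconstruct: [0, 1, 2, 3, 3, 4, 4]


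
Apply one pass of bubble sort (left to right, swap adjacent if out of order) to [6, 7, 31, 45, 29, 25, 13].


After one pass: [6, 7, 31, 29, 25, 13, 45]


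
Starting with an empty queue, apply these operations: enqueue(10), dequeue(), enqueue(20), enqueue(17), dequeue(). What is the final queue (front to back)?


enqueue(10) -> [10]
dequeue() returns 10 -> []
enqueue(20) -> [20]
enqueue(17) -> [20, 17]
dequeue() returns 20 -> [17]
Final queue (front to back): [17]


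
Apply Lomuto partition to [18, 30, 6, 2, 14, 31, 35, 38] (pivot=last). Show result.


Elements <= 38 go left of pivot.
Result: [18, 30, 6, 2, 14, 31, 35, 38], pivot at index 7


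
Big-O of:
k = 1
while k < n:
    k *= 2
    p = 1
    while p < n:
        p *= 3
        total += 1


Per nesting level: O(log n) * O(log n) = O((log n)^2)
Complexity: O((log n)^2)


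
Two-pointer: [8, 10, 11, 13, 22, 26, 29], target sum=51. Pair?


Two pointers: lo=0, hi=6
Found pair: (22, 29) summing to 51


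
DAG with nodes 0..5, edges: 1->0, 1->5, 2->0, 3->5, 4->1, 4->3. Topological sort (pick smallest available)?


Kahn's algorithm, process smallest node first
Order: [2, 4, 1, 0, 3, 5]


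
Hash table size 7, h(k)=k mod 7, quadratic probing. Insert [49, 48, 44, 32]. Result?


Insertions: 49->slot 0; 48->slot 6; 44->slot 2; 32->slot 4
Table: [49, None, 44, None, 32, None, 48]


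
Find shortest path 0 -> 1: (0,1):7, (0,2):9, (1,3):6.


Dijkstra from 0:
Distances: {0: 0, 1: 7, 2: 9, 3: 13}
Shortest distance to 1 = 7, path = [0, 1]


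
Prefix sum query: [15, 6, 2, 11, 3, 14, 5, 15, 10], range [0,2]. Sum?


Prefix sums: [0, 15, 21, 23, 34, 37, 51, 56, 71, 81]
Sum[0..2] = prefix[3] - prefix[0] = 23 - 0 = 23


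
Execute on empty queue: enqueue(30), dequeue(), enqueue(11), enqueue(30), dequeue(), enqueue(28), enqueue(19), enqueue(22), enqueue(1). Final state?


enqueue(30) -> [30]
dequeue() returns 30 -> []
enqueue(11) -> [11]
enqueue(30) -> [11, 30]
dequeue() returns 11 -> [30]
enqueue(28) -> [30, 28]
enqueue(19) -> [30, 28, 19]
enqueue(22) -> [30, 28, 19, 22]
enqueue(1) -> [30, 28, 19, 22, 1]
Final queue (front to back): [30, 28, 19, 22, 1]


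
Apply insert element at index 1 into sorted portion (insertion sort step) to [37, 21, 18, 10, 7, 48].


After one pass: [21, 37, 18, 10, 7, 48]


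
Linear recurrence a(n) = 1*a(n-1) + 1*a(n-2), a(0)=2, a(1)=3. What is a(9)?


Build bottom-up:
...a(7)=55, a(8)=89, a(9)=1*89+1*55=144


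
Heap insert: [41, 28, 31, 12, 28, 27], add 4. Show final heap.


Append 4: [41, 28, 31, 12, 28, 27, 4]
Bubble up: no swaps needed
Result: [41, 28, 31, 12, 28, 27, 4]


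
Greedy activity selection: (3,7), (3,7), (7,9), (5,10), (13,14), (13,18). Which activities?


Greedy: pick earliest-ending, then skip overlaps.
Selected (3 activities): [(3, 7), (7, 9), (13, 14)]


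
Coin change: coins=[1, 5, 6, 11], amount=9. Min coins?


dp[0]=0; dp[i]=1+min(dp[i-c] for c in coins)
...dp[4]=4, dp[5]=1, dp[6]=1, dp[7]=2, dp[8]=3, dp[9]=4
Minimum coins for 9 = 4


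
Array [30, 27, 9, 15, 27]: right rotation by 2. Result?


Right rotate by 2: [15, 27, 30, 27, 9]


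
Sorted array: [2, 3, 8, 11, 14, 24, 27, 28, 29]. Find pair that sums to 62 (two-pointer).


Two pointers: lo=0, hi=8
No pair sums to 62


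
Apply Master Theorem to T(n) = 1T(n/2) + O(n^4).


a=1, b=2, c=4. log_2(1)=0 < c=4. Case 3: O(n^c) = O(n^4)
Complexity: O(n^4)


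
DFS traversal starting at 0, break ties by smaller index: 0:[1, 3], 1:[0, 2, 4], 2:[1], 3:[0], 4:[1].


DFS stack-based: start with [0]
Visit order: [0, 1, 2, 4, 3]


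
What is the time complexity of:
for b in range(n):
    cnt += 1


Per nesting level: O(n) = O(n)
Complexity: O(n)


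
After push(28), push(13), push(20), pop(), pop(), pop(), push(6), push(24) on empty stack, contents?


push(28) -> [28]
push(13) -> [28, 13]
push(20) -> [28, 13, 20]
pop() returns 20 -> [28, 13]
pop() returns 13 -> [28]
pop() returns 28 -> []
push(6) -> [6]
push(24) -> [6, 24]
Final stack (bottom to top): [6, 24]


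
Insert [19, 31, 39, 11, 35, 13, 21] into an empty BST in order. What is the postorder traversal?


Root = 19; build tree by BST insertion.
Postorder traversal: [13, 11, 21, 35, 39, 31, 19]


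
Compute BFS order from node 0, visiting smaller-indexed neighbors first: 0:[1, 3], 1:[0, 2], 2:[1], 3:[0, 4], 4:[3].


BFS queue: start with [0]
Visit order: [0, 1, 3, 2, 4]


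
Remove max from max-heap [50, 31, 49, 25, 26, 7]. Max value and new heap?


Max = 50
Replace root with last, heapify down
Resulting heap: [49, 31, 7, 25, 26]


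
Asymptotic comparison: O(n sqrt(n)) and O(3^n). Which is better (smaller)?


n^1.5 grows slower than exponential (base 3)
O(n sqrt(n)) is asymptotically smaller; O(3^n) grows faster


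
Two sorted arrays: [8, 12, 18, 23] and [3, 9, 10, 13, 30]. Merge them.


Compare heads, take smaller each step.
Merged: [3, 8, 9, 10, 12, 13, 18, 23, 30]


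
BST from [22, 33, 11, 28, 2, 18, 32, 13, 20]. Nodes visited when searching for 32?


BST root = 22
Search for 32: compare at each node
Path: [22, 33, 28, 32]


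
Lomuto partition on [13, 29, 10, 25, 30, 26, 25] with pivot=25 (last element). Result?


Elements <= 25 go left of pivot.
Result: [13, 10, 25, 25, 30, 26, 29], pivot at index 3


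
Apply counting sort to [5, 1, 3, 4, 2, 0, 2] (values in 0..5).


Count array: [1, 1, 2, 1, 1, 1]
Reconstruct: [0, 1, 2, 2, 3, 4, 5]


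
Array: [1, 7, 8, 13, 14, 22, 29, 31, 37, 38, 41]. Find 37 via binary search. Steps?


Search for 37:
[0,10] mid=5 arr[5]=22
[6,10] mid=8 arr[8]=37
Total: 2 comparisons


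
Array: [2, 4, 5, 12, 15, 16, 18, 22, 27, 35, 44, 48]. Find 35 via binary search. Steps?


Search for 35:
[0,11] mid=5 arr[5]=16
[6,11] mid=8 arr[8]=27
[9,11] mid=10 arr[10]=44
[9,9] mid=9 arr[9]=35
Total: 4 comparisons


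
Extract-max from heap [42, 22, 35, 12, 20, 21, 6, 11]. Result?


Max = 42
Replace root with last, heapify down
Resulting heap: [35, 22, 21, 12, 20, 11, 6]


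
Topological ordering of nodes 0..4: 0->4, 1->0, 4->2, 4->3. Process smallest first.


Kahn's algorithm, process smallest node first
Order: [1, 0, 4, 2, 3]


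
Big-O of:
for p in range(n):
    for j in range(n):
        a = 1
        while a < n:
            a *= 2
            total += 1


Per nesting level: O(n) * O(n) * O(log n) = O(n^2 log n)
Complexity: O(n^2 log n)


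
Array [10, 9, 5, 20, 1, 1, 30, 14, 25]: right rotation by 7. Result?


Right rotate by 7: [5, 20, 1, 1, 30, 14, 25, 10, 9]


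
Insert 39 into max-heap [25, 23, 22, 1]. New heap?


Append 39: [25, 23, 22, 1, 39]
Bubble up: swap idx 4(39) with idx 1(23); swap idx 1(39) with idx 0(25)
Result: [39, 25, 22, 1, 23]


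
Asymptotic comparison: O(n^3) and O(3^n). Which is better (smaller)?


cubic grows slower than exponential (base 3)
O(n^3) is asymptotically smaller; O(3^n) grows faster


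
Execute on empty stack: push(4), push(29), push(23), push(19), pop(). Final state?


push(4) -> [4]
push(29) -> [4, 29]
push(23) -> [4, 29, 23]
push(19) -> [4, 29, 23, 19]
pop() returns 19 -> [4, 29, 23]
Final stack (bottom to top): [4, 29, 23]


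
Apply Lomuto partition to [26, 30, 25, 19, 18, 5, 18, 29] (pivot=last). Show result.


Elements <= 29 go left of pivot.
Result: [26, 25, 19, 18, 5, 18, 29, 30], pivot at index 6


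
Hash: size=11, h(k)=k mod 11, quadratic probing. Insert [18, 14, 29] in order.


Insertions: 18->slot 7; 14->slot 3; 29->slot 8
Table: [None, None, None, 14, None, None, None, 18, 29, None, None]


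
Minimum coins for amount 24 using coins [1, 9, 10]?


dp[0]=0; dp[i]=1+min(dp[i-c] for c in coins)
...dp[19]=2, dp[20]=2, dp[21]=3, dp[22]=4, dp[23]=5, dp[24]=6
Minimum coins for 24 = 6


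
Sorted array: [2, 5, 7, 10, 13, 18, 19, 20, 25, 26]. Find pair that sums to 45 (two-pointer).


Two pointers: lo=0, hi=9
Found pair: (19, 26) summing to 45


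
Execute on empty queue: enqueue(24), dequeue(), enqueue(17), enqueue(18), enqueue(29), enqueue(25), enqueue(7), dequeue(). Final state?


enqueue(24) -> [24]
dequeue() returns 24 -> []
enqueue(17) -> [17]
enqueue(18) -> [17, 18]
enqueue(29) -> [17, 18, 29]
enqueue(25) -> [17, 18, 29, 25]
enqueue(7) -> [17, 18, 29, 25, 7]
dequeue() returns 17 -> [18, 29, 25, 7]
Final queue (front to back): [18, 29, 25, 7]


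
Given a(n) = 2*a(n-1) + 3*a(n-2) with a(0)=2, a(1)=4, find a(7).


Build bottom-up:
...a(5)=364, a(6)=1094, a(7)=2*1094+3*364=3280


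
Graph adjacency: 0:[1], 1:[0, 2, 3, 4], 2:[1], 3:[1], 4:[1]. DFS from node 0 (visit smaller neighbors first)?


DFS stack-based: start with [0]
Visit order: [0, 1, 2, 3, 4]


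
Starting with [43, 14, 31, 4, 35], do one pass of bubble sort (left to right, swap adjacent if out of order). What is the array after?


After one pass: [14, 31, 4, 35, 43]


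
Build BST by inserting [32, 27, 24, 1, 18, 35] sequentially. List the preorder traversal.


Root = 32; build tree by BST insertion.
Preorder traversal: [32, 27, 24, 1, 18, 35]


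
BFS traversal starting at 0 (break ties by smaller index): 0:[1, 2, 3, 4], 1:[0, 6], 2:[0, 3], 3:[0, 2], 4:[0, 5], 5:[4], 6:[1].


BFS queue: start with [0]
Visit order: [0, 1, 2, 3, 4, 6, 5]


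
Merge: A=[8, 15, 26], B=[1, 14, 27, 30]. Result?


Compare heads, take smaller each step.
Merged: [1, 8, 14, 15, 26, 27, 30]


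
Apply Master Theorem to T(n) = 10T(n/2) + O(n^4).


a=10, b=2, c=4. log_2(10)=3.322 < c=4. Case 3: O(n^c) = O(n^4)
Complexity: O(n^4)


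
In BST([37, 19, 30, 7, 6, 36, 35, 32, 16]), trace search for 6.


BST root = 37
Search for 6: compare at each node
Path: [37, 19, 7, 6]


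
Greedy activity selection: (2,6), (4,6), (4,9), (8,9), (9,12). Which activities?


Greedy: pick earliest-ending, then skip overlaps.
Selected (3 activities): [(2, 6), (8, 9), (9, 12)]


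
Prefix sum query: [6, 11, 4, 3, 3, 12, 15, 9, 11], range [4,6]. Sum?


Prefix sums: [0, 6, 17, 21, 24, 27, 39, 54, 63, 74]
Sum[4..6] = prefix[7] - prefix[4] = 54 - 24 = 30


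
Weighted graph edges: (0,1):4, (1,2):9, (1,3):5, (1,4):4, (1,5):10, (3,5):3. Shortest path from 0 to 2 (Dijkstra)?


Dijkstra from 0:
Distances: {0: 0, 1: 4, 2: 13, 3: 9, 4: 8, 5: 12}
Shortest distance to 2 = 13, path = [0, 1, 2]


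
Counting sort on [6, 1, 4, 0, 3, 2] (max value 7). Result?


Count array: [1, 1, 1, 1, 1, 0, 1, 0]
Reconstruct: [0, 1, 2, 3, 4, 6]


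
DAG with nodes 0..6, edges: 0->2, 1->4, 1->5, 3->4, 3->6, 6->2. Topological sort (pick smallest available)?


Kahn's algorithm, process smallest node first
Order: [0, 1, 3, 4, 5, 6, 2]


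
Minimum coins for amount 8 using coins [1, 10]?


dp[0]=0; dp[i]=1+min(dp[i-c] for c in coins)
...dp[3]=3, dp[4]=4, dp[5]=5, dp[6]=6, dp[7]=7, dp[8]=8
Minimum coins for 8 = 8


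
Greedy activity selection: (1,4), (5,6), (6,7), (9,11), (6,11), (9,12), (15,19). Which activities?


Greedy: pick earliest-ending, then skip overlaps.
Selected (5 activities): [(1, 4), (5, 6), (6, 7), (9, 11), (15, 19)]


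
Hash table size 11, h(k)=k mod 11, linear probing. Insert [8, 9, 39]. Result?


Insertions: 8->slot 8; 9->slot 9; 39->slot 6
Table: [None, None, None, None, None, None, 39, None, 8, 9, None]


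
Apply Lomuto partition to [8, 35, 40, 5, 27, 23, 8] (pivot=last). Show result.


Elements <= 8 go left of pivot.
Result: [8, 5, 8, 35, 27, 23, 40], pivot at index 2


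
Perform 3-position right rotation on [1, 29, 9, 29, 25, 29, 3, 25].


Right rotate by 3: [29, 3, 25, 1, 29, 9, 29, 25]


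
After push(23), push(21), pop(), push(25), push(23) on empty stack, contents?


push(23) -> [23]
push(21) -> [23, 21]
pop() returns 21 -> [23]
push(25) -> [23, 25]
push(23) -> [23, 25, 23]
Final stack (bottom to top): [23, 25, 23]


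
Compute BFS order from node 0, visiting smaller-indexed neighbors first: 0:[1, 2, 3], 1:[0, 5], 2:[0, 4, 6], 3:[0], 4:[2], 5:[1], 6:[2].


BFS queue: start with [0]
Visit order: [0, 1, 2, 3, 5, 4, 6]


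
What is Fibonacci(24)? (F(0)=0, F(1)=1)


F(n)=F(n-1)+F(n-2)
...F(22)=17711, F(23)=28657, F(24)=46368


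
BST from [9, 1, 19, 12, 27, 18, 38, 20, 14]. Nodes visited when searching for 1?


BST root = 9
Search for 1: compare at each node
Path: [9, 1]


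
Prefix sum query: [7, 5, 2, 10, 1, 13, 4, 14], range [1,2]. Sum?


Prefix sums: [0, 7, 12, 14, 24, 25, 38, 42, 56]
Sum[1..2] = prefix[3] - prefix[1] = 14 - 7 = 7


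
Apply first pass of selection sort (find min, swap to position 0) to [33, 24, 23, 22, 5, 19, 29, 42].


After one pass: [5, 24, 23, 22, 33, 19, 29, 42]


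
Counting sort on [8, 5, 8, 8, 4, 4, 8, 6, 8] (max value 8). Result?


Count array: [0, 0, 0, 0, 2, 1, 1, 0, 5]
Reconstruct: [4, 4, 5, 6, 8, 8, 8, 8, 8]


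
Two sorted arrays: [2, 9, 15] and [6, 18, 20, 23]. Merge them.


Compare heads, take smaller each step.
Merged: [2, 6, 9, 15, 18, 20, 23]


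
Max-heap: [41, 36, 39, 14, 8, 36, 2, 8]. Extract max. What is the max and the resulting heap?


Max = 41
Replace root with last, heapify down
Resulting heap: [39, 36, 36, 14, 8, 8, 2]


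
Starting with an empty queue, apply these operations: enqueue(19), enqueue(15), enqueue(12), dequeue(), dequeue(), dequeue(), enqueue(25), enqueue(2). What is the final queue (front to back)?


enqueue(19) -> [19]
enqueue(15) -> [19, 15]
enqueue(12) -> [19, 15, 12]
dequeue() returns 19 -> [15, 12]
dequeue() returns 15 -> [12]
dequeue() returns 12 -> []
enqueue(25) -> [25]
enqueue(2) -> [25, 2]
Final queue (front to back): [25, 2]


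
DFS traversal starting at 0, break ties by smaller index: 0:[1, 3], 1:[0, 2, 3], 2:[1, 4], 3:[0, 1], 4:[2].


DFS stack-based: start with [0]
Visit order: [0, 1, 2, 4, 3]


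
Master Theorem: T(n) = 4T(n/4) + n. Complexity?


a=4, b=4, c=1. log_4(4)=1 = c=1. Case 2: O(n^c log n) = O(n log n)
Complexity: O(n log n)


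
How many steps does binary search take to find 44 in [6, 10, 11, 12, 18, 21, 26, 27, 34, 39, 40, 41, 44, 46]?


Search for 44:
[0,13] mid=6 arr[6]=26
[7,13] mid=10 arr[10]=40
[11,13] mid=12 arr[12]=44
Total: 3 comparisons


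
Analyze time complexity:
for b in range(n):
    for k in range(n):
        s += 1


Per nesting level: O(n) * O(n) = O(n^2)
Complexity: O(n^2)


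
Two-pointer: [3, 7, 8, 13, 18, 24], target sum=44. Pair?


Two pointers: lo=0, hi=5
No pair sums to 44


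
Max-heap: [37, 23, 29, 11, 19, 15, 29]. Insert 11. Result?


Append 11: [37, 23, 29, 11, 19, 15, 29, 11]
Bubble up: no swaps needed
Result: [37, 23, 29, 11, 19, 15, 29, 11]


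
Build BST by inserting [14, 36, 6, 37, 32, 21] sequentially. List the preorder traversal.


Root = 14; build tree by BST insertion.
Preorder traversal: [14, 6, 36, 32, 21, 37]


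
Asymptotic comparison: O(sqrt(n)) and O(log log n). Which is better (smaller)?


double-logarithmic grows slower than sublinear
O(log log n) is asymptotically smaller; O(sqrt(n)) grows faster


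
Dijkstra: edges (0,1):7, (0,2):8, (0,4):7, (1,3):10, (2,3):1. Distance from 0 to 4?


Dijkstra from 0:
Distances: {0: 0, 1: 7, 2: 8, 3: 9, 4: 7}
Shortest distance to 4 = 7, path = [0, 4]


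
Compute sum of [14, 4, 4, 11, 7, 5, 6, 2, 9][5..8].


Prefix sums: [0, 14, 18, 22, 33, 40, 45, 51, 53, 62]
Sum[5..8] = prefix[9] - prefix[5] = 62 - 40 = 22


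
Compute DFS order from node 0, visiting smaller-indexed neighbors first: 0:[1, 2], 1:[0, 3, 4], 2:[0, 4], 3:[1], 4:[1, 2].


DFS stack-based: start with [0]
Visit order: [0, 1, 3, 4, 2]


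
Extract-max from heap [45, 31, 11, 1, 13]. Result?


Max = 45
Replace root with last, heapify down
Resulting heap: [31, 13, 11, 1]


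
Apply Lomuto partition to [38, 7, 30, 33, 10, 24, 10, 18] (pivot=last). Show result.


Elements <= 18 go left of pivot.
Result: [7, 10, 10, 18, 38, 24, 30, 33], pivot at index 3


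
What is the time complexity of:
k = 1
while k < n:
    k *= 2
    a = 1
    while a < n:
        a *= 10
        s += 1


Per nesting level: O(log n) * O(log n) = O((log n)^2)
Complexity: O((log n)^2)


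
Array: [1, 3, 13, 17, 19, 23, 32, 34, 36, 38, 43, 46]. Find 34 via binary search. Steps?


Search for 34:
[0,11] mid=5 arr[5]=23
[6,11] mid=8 arr[8]=36
[6,7] mid=6 arr[6]=32
[7,7] mid=7 arr[7]=34
Total: 4 comparisons


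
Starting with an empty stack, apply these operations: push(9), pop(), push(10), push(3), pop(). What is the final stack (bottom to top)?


push(9) -> [9]
pop() returns 9 -> []
push(10) -> [10]
push(3) -> [10, 3]
pop() returns 3 -> [10]
Final stack (bottom to top): [10]


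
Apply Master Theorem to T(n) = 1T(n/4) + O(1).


a=1, b=4, c=0. log_4(1)=0 = c=0. Case 2: O(n^c log n) = O(log n)
Complexity: O(log n)


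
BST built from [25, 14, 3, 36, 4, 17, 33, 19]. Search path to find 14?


BST root = 25
Search for 14: compare at each node
Path: [25, 14]


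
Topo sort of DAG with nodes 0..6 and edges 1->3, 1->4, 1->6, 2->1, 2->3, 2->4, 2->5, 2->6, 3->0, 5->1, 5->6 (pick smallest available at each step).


Kahn's algorithm, process smallest node first
Order: [2, 5, 1, 3, 0, 4, 6]


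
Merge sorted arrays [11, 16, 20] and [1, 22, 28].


Compare heads, take smaller each step.
Merged: [1, 11, 16, 20, 22, 28]


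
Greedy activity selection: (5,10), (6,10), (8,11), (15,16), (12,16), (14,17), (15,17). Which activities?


Greedy: pick earliest-ending, then skip overlaps.
Selected (2 activities): [(5, 10), (15, 16)]


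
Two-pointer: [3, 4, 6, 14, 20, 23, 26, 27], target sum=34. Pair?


Two pointers: lo=0, hi=7
Found pair: (14, 20) summing to 34


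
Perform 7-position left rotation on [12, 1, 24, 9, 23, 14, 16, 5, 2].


Left rotate by 7: [5, 2, 12, 1, 24, 9, 23, 14, 16]


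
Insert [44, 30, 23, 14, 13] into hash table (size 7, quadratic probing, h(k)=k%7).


Insertions: 44->slot 2; 30->slot 3; 23->slot 6; 14->slot 0; 13->slot 1
Table: [14, 13, 44, 30, None, None, 23]


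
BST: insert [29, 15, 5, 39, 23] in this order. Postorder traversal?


Root = 29; build tree by BST insertion.
Postorder traversal: [5, 23, 15, 39, 29]


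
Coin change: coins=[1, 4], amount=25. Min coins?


dp[0]=0; dp[i]=1+min(dp[i-c] for c in coins)
...dp[20]=5, dp[21]=6, dp[22]=7, dp[23]=8, dp[24]=6, dp[25]=7
Minimum coins for 25 = 7


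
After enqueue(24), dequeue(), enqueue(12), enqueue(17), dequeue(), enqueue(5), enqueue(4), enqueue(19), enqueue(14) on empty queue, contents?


enqueue(24) -> [24]
dequeue() returns 24 -> []
enqueue(12) -> [12]
enqueue(17) -> [12, 17]
dequeue() returns 12 -> [17]
enqueue(5) -> [17, 5]
enqueue(4) -> [17, 5, 4]
enqueue(19) -> [17, 5, 4, 19]
enqueue(14) -> [17, 5, 4, 19, 14]
Final queue (front to back): [17, 5, 4, 19, 14]


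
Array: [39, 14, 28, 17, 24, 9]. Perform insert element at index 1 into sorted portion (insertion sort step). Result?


After one pass: [14, 39, 28, 17, 24, 9]


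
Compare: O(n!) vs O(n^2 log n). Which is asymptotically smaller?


n^2 log n grows slower than factorial
O(n^2 log n) is asymptotically smaller; O(n!) grows faster


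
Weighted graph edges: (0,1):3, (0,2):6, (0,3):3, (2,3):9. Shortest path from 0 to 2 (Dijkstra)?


Dijkstra from 0:
Distances: {0: 0, 1: 3, 2: 6, 3: 3}
Shortest distance to 2 = 6, path = [0, 2]


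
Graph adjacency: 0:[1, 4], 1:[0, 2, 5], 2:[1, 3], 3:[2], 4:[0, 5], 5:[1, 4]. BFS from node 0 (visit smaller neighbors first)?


BFS queue: start with [0]
Visit order: [0, 1, 4, 2, 5, 3]


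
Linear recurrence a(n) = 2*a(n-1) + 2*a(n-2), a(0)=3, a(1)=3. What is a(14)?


Build bottom-up:
...a(12)=259392, a(13)=708672, a(14)=2*708672+2*259392=1936128


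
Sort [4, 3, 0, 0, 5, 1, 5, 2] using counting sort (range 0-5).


Count array: [2, 1, 1, 1, 1, 2]
Reconstruct: [0, 0, 1, 2, 3, 4, 5, 5]


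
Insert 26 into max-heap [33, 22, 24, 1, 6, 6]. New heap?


Append 26: [33, 22, 24, 1, 6, 6, 26]
Bubble up: swap idx 6(26) with idx 2(24)
Result: [33, 22, 26, 1, 6, 6, 24]


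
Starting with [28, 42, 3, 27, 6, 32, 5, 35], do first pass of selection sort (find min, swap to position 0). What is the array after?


After one pass: [3, 42, 28, 27, 6, 32, 5, 35]


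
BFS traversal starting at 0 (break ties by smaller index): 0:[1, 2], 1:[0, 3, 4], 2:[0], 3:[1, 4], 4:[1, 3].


BFS queue: start with [0]
Visit order: [0, 1, 2, 3, 4]


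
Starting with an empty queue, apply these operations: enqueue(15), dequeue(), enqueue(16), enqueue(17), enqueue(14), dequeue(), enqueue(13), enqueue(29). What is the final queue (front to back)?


enqueue(15) -> [15]
dequeue() returns 15 -> []
enqueue(16) -> [16]
enqueue(17) -> [16, 17]
enqueue(14) -> [16, 17, 14]
dequeue() returns 16 -> [17, 14]
enqueue(13) -> [17, 14, 13]
enqueue(29) -> [17, 14, 13, 29]
Final queue (front to back): [17, 14, 13, 29]


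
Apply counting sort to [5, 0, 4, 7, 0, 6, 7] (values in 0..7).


Count array: [2, 0, 0, 0, 1, 1, 1, 2]
Reconstruct: [0, 0, 4, 5, 6, 7, 7]


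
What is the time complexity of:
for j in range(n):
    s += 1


Per nesting level: O(n) = O(n)
Complexity: O(n)


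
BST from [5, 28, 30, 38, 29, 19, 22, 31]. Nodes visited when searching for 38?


BST root = 5
Search for 38: compare at each node
Path: [5, 28, 30, 38]


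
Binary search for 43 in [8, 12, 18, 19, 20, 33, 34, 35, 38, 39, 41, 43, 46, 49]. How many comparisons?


Search for 43:
[0,13] mid=6 arr[6]=34
[7,13] mid=10 arr[10]=41
[11,13] mid=12 arr[12]=46
[11,11] mid=11 arr[11]=43
Total: 4 comparisons


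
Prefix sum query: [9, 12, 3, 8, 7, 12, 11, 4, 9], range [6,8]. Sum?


Prefix sums: [0, 9, 21, 24, 32, 39, 51, 62, 66, 75]
Sum[6..8] = prefix[9] - prefix[6] = 75 - 51 = 24


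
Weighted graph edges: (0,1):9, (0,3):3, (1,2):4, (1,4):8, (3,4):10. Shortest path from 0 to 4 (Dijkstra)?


Dijkstra from 0:
Distances: {0: 0, 1: 9, 2: 13, 3: 3, 4: 13}
Shortest distance to 4 = 13, path = [0, 3, 4]


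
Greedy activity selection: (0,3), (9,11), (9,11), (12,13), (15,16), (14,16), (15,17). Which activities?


Greedy: pick earliest-ending, then skip overlaps.
Selected (4 activities): [(0, 3), (9, 11), (12, 13), (15, 16)]


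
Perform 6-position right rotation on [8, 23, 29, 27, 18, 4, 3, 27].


Right rotate by 6: [29, 27, 18, 4, 3, 27, 8, 23]


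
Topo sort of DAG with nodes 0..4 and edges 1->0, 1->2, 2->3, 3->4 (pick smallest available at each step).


Kahn's algorithm, process smallest node first
Order: [1, 0, 2, 3, 4]


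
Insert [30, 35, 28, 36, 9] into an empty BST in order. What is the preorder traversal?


Root = 30; build tree by BST insertion.
Preorder traversal: [30, 28, 9, 35, 36]


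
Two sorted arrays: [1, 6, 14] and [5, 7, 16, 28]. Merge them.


Compare heads, take smaller each step.
Merged: [1, 5, 6, 7, 14, 16, 28]


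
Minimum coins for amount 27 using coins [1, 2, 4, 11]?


dp[0]=0; dp[i]=1+min(dp[i-c] for c in coins)
...dp[22]=2, dp[23]=3, dp[24]=3, dp[25]=4, dp[26]=3, dp[27]=4
Minimum coins for 27 = 4


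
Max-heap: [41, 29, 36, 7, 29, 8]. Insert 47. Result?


Append 47: [41, 29, 36, 7, 29, 8, 47]
Bubble up: swap idx 6(47) with idx 2(36); swap idx 2(47) with idx 0(41)
Result: [47, 29, 41, 7, 29, 8, 36]


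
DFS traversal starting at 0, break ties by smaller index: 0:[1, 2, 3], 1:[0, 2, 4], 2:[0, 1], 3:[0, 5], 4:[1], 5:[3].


DFS stack-based: start with [0]
Visit order: [0, 1, 2, 4, 3, 5]


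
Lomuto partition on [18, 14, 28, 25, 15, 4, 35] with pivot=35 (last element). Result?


Elements <= 35 go left of pivot.
Result: [18, 14, 28, 25, 15, 4, 35], pivot at index 6


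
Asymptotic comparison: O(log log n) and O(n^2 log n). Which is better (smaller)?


double-logarithmic grows slower than n^2 log n
O(log log n) is asymptotically smaller; O(n^2 log n) grows faster


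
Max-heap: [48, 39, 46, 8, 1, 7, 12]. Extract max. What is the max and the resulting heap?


Max = 48
Replace root with last, heapify down
Resulting heap: [46, 39, 12, 8, 1, 7]


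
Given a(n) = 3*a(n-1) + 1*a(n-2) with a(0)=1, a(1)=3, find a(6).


Build bottom-up:
...a(4)=109, a(5)=360, a(6)=3*360+1*109=1189


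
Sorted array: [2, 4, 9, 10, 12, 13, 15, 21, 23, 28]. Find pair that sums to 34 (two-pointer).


Two pointers: lo=0, hi=9
Found pair: (13, 21) summing to 34


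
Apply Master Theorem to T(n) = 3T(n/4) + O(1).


a=3, b=4, c=0. log_4(3)=0.792 > c=0. Case 1: O(n^log_b(a)) = O(n^0.792)
Complexity: O(n^0.792)


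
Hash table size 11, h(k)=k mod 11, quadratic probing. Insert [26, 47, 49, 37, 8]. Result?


Insertions: 26->slot 4; 47->slot 3; 49->slot 5; 37->slot 8; 8->slot 9
Table: [None, None, None, 47, 26, 49, None, None, 37, 8, None]


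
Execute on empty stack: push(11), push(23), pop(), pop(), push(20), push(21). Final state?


push(11) -> [11]
push(23) -> [11, 23]
pop() returns 23 -> [11]
pop() returns 11 -> []
push(20) -> [20]
push(21) -> [20, 21]
Final stack (bottom to top): [20, 21]


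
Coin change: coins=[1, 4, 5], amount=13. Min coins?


dp[0]=0; dp[i]=1+min(dp[i-c] for c in coins)
...dp[8]=2, dp[9]=2, dp[10]=2, dp[11]=3, dp[12]=3, dp[13]=3
Minimum coins for 13 = 3


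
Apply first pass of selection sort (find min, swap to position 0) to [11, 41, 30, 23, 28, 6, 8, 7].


After one pass: [6, 41, 30, 23, 28, 11, 8, 7]


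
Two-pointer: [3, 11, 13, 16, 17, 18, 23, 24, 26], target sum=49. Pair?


Two pointers: lo=0, hi=8
Found pair: (23, 26) summing to 49


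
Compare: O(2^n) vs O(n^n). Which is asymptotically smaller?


exponential grows slower than n^n
O(2^n) is asymptotically smaller; O(n^n) grows faster


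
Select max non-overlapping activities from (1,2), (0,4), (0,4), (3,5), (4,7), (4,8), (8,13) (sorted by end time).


Greedy: pick earliest-ending, then skip overlaps.
Selected (3 activities): [(1, 2), (3, 5), (8, 13)]


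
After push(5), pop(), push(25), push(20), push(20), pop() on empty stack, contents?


push(5) -> [5]
pop() returns 5 -> []
push(25) -> [25]
push(20) -> [25, 20]
push(20) -> [25, 20, 20]
pop() returns 20 -> [25, 20]
Final stack (bottom to top): [25, 20]


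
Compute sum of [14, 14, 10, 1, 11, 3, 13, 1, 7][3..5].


Prefix sums: [0, 14, 28, 38, 39, 50, 53, 66, 67, 74]
Sum[3..5] = prefix[6] - prefix[3] = 53 - 38 = 15


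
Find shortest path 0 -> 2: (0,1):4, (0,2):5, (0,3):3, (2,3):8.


Dijkstra from 0:
Distances: {0: 0, 1: 4, 2: 5, 3: 3}
Shortest distance to 2 = 5, path = [0, 2]


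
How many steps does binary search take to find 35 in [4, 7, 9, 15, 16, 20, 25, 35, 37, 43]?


Search for 35:
[0,9] mid=4 arr[4]=16
[5,9] mid=7 arr[7]=35
Total: 2 comparisons


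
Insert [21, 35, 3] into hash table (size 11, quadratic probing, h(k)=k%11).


Insertions: 21->slot 10; 35->slot 2; 3->slot 3
Table: [None, None, 35, 3, None, None, None, None, None, None, 21]


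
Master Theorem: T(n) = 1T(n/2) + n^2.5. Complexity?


a=1, b=2, c=2.5. log_2(1)=0 < c=2.5. Case 3: O(n^c) = O(n^2.500)
Complexity: O(n^2.500)


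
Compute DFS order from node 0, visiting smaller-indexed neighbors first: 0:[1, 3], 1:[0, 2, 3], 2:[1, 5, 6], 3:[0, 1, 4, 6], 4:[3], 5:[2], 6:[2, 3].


DFS stack-based: start with [0]
Visit order: [0, 1, 2, 5, 6, 3, 4]


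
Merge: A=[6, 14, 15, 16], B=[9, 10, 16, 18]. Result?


Compare heads, take smaller each step.
Merged: [6, 9, 10, 14, 15, 16, 16, 18]


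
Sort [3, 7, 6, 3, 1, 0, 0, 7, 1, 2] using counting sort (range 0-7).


Count array: [2, 2, 1, 2, 0, 0, 1, 2]
Reconstruct: [0, 0, 1, 1, 2, 3, 3, 6, 7, 7]


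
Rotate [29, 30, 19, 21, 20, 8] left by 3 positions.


Left rotate by 3: [21, 20, 8, 29, 30, 19]


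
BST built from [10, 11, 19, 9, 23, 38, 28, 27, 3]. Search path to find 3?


BST root = 10
Search for 3: compare at each node
Path: [10, 9, 3]


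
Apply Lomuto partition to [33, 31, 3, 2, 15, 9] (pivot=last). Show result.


Elements <= 9 go left of pivot.
Result: [3, 2, 9, 31, 15, 33], pivot at index 2


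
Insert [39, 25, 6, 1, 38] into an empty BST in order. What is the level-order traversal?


Root = 39; build tree by BST insertion.
Level-Order traversal: [39, 25, 6, 38, 1]


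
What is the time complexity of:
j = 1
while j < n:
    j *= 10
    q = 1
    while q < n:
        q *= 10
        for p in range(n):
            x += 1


Per nesting level: O(log n) * O(log n) * O(n) = O(n (log n)^2)
Complexity: O(n (log n)^2)


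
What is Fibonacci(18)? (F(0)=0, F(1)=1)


F(n)=F(n-1)+F(n-2)
...F(16)=987, F(17)=1597, F(18)=2584


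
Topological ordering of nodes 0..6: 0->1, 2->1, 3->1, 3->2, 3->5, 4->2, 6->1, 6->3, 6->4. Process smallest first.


Kahn's algorithm, process smallest node first
Order: [0, 6, 3, 4, 2, 1, 5]
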